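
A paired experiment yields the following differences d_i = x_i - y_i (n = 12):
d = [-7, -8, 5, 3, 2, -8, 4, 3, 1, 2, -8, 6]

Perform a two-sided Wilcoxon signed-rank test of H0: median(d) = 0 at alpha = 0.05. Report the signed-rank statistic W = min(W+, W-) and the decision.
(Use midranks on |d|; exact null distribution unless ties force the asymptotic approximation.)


Step 1: Drop any zero differences (none here) and take |d_i|.
|d| = [7, 8, 5, 3, 2, 8, 4, 3, 1, 2, 8, 6]
Step 2: Midrank |d_i| (ties get averaged ranks).
ranks: |7|->9, |8|->11, |5|->7, |3|->4.5, |2|->2.5, |8|->11, |4|->6, |3|->4.5, |1|->1, |2|->2.5, |8|->11, |6|->8
Step 3: Attach original signs; sum ranks with positive sign and with negative sign.
W+ = 7 + 4.5 + 2.5 + 6 + 4.5 + 1 + 2.5 + 8 = 36
W- = 9 + 11 + 11 + 11 = 42
(Check: W+ + W- = 78 should equal n(n+1)/2 = 78.)
Step 4: Test statistic W = min(W+, W-) = 36.
Step 5: Ties in |d|, so use the tie-corrected normal approximation.
        E[W] = n(n+1)/4 = 12*13/4 = 39.
        Tie groups: |d|=2 (t=2), |d|=3 (t=2), |d|=8 (t=3); sum(t^3 - t) = 36.
        Var[W] = n(n+1)(2n+1)/24 - sum(t^3-t)/48 = 3900/24 - 36/48 = 161.75.
        z = (W - E[W]) / sqrt(Var[W]) = (36 - 39) / 12.7181 = -0.2359.
        Two-sided p = 2*Phi(z) = 0.813522.
Step 6: alpha = 0.05. fail to reject H0.

W+ = 36, W- = 42, W = min = 36, p = 0.813522, fail to reject H0.


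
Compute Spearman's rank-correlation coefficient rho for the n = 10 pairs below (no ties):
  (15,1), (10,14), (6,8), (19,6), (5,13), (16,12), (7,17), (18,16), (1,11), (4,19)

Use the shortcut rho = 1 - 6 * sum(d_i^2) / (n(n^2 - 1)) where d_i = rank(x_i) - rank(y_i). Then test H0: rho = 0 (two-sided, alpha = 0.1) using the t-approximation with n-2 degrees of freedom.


Step 1: Rank x and y separately (midranks; no ties here).
rank(x): 15->7, 10->6, 6->4, 19->10, 5->3, 16->8, 7->5, 18->9, 1->1, 4->2
rank(y): 1->1, 14->7, 8->3, 6->2, 13->6, 12->5, 17->9, 16->8, 11->4, 19->10
Step 2: d_i = R_x(i) - R_y(i); compute d_i^2.
  (7-1)^2=36, (6-7)^2=1, (4-3)^2=1, (10-2)^2=64, (3-6)^2=9, (8-5)^2=9, (5-9)^2=16, (9-8)^2=1, (1-4)^2=9, (2-10)^2=64
sum(d^2) = 210.
Step 3: rho = 1 - 6*210 / (10*(10^2 - 1)) = 1 - 1260/990 = -0.272727.
Step 4: Under H0, t = rho * sqrt((n-2)/(1-rho^2)) = -0.8018 ~ t(8).
Step 5: Two-sided p-value from the t-distribution with 8 df = 0.445838.
Step 6: alpha = 0.1. fail to reject H0.

rho = -0.2727, p = 0.445838, fail to reject H0 at alpha = 0.1.


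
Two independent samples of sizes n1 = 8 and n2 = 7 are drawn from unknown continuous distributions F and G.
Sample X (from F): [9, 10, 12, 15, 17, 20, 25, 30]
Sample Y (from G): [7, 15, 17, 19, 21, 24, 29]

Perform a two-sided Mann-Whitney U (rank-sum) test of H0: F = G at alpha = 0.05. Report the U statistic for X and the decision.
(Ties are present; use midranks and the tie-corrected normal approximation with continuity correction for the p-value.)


Step 1: Combine and sort all 15 observations; assign midranks.
sorted (value, group): (7,Y), (9,X), (10,X), (12,X), (15,X), (15,Y), (17,X), (17,Y), (19,Y), (20,X), (21,Y), (24,Y), (25,X), (29,Y), (30,X)
ranks: 7->1, 9->2, 10->3, 12->4, 15->5.5, 15->5.5, 17->7.5, 17->7.5, 19->9, 20->10, 21->11, 24->12, 25->13, 29->14, 30->15
Step 2: Rank sum for X: R1 = 2 + 3 + 4 + 5.5 + 7.5 + 10 + 13 + 15 = 60.
Step 3: U_X = R1 - n1(n1+1)/2 = 60 - 8*9/2 = 60 - 36 = 24.
       U_Y = n1*n2 - U_X = 56 - 24 = 32.
Step 4: Ties are present, so use the tie-corrected normal approximation (with continuity correction) for the p-value.
Step 5: p-value = 0.684910; compare to alpha = 0.05. fail to reject H0.

U_X = 24, p = 0.684910, fail to reject H0 at alpha = 0.05.


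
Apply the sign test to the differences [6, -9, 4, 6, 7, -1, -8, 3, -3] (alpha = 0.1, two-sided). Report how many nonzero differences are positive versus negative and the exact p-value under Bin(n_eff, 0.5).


Step 1: Discard zero differences. Original n = 9; n_eff = number of nonzero differences = 9.
Nonzero differences (with sign): +6, -9, +4, +6, +7, -1, -8, +3, -3
Step 2: Count signs: positive = 5, negative = 4.
Step 3: Under H0: P(positive) = 0.5, so the number of positives S ~ Bin(9, 0.5).
Step 4: Two-sided exact p-value = sum of Bin(9,0.5) probabilities at or below the observed probability = 1.000000.
Step 5: alpha = 0.1. fail to reject H0.

n_eff = 9, pos = 5, neg = 4, p = 1.000000, fail to reject H0.


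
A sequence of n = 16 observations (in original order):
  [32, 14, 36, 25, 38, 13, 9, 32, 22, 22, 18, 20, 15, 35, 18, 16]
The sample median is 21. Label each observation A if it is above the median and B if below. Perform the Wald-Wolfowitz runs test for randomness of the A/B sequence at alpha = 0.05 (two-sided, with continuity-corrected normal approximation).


Step 1: Compute median = 21; label A = above, B = below.
Labels in order: ABAAABBAAABBBABB  (n_A = 8, n_B = 8)
Step 2: Count runs R = 8.
Step 3: Under H0 (random ordering), E[R] = 2*n_A*n_B/(n_A+n_B) + 1 = 2*8*8/16 + 1 = 9.0000.
        Var[R] = 2*n_A*n_B*(2*n_A*n_B - n_A - n_B) / ((n_A+n_B)^2 * (n_A+n_B-1)) = 14336/3840 = 3.7333.
        SD[R] = 1.9322.
Step 4: Continuity-corrected z = (R + 0.5 - E[R]) / SD[R] = (8 + 0.5 - 9.0000) / 1.9322 = -0.2588.
Step 5: Two-sided p-value via normal approximation = 2*(1 - Phi(|z|)) = 0.795809.
Step 6: alpha = 0.05. fail to reject H0.

R = 8, z = -0.2588, p = 0.795809, fail to reject H0.


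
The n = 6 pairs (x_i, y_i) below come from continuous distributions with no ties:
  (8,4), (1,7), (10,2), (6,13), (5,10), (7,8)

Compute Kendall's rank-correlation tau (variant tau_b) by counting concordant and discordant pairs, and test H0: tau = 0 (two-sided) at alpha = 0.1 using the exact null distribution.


Step 1: Enumerate the 15 unordered pairs (i,j) with i<j and classify each by sign(x_j-x_i) * sign(y_j-y_i).
  (1,2):dx=-7,dy=+3->D; (1,3):dx=+2,dy=-2->D; (1,4):dx=-2,dy=+9->D; (1,5):dx=-3,dy=+6->D
  (1,6):dx=-1,dy=+4->D; (2,3):dx=+9,dy=-5->D; (2,4):dx=+5,dy=+6->C; (2,5):dx=+4,dy=+3->C
  (2,6):dx=+6,dy=+1->C; (3,4):dx=-4,dy=+11->D; (3,5):dx=-5,dy=+8->D; (3,6):dx=-3,dy=+6->D
  (4,5):dx=-1,dy=-3->C; (4,6):dx=+1,dy=-5->D; (5,6):dx=+2,dy=-2->D
Step 2: C = 4, D = 11, total pairs = 15.
Step 3: tau = (C - D)/(n(n-1)/2) = (4 - 11)/15 = -0.466667.
Step 4: Exact two-sided p-value (enumerate n! = 720 permutations of y under H0): p = 0.272222.
Step 5: alpha = 0.1. fail to reject H0.

tau_b = -0.4667 (C=4, D=11), p = 0.272222, fail to reject H0.


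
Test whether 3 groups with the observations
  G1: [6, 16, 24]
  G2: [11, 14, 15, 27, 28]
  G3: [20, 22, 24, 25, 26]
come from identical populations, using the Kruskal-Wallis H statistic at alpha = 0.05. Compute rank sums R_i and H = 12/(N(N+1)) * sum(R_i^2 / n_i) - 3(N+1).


Step 1: Combine all N = 13 observations and assign midranks.
sorted (value, group, rank): (6,G1,1), (11,G2,2), (14,G2,3), (15,G2,4), (16,G1,5), (20,G3,6), (22,G3,7), (24,G1,8.5), (24,G3,8.5), (25,G3,10), (26,G3,11), (27,G2,12), (28,G2,13)
Step 2: Sum ranks within each group.
R_1 = 14.5 (n_1 = 3)
R_2 = 34 (n_2 = 5)
R_3 = 42.5 (n_3 = 5)
Step 3: H = 12/(N(N+1)) * sum(R_i^2/n_i) - 3(N+1)
     = 12/(13*14) * (14.5^2/3 + 34^2/5 + 42.5^2/5) - 3*14
     = 0.065934 * 662.533 - 42
     = 1.683516.
Step 4: Ties present; correction factor C = 1 - 6/(13^3 - 13) = 0.997253. Corrected H = 1.683516 / 0.997253 = 1.688154.
Step 5: Under H0, H ~ chi^2(2); p-value = 0.429954.
Step 6: alpha = 0.05. fail to reject H0.

H = 1.6882, df = 2, p = 0.429954, fail to reject H0.


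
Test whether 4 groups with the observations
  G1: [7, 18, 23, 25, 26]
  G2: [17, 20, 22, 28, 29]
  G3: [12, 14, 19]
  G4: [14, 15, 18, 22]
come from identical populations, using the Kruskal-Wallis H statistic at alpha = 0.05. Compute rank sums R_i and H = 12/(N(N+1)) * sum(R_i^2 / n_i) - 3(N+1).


Step 1: Combine all N = 17 observations and assign midranks.
sorted (value, group, rank): (7,G1,1), (12,G3,2), (14,G3,3.5), (14,G4,3.5), (15,G4,5), (17,G2,6), (18,G1,7.5), (18,G4,7.5), (19,G3,9), (20,G2,10), (22,G2,11.5), (22,G4,11.5), (23,G1,13), (25,G1,14), (26,G1,15), (28,G2,16), (29,G2,17)
Step 2: Sum ranks within each group.
R_1 = 50.5 (n_1 = 5)
R_2 = 60.5 (n_2 = 5)
R_3 = 14.5 (n_3 = 3)
R_4 = 27.5 (n_4 = 4)
Step 3: H = 12/(N(N+1)) * sum(R_i^2/n_i) - 3(N+1)
     = 12/(17*18) * (50.5^2/5 + 60.5^2/5 + 14.5^2/3 + 27.5^2/4) - 3*18
     = 0.039216 * 1501.25 - 54
     = 4.872386.
Step 4: Ties present; correction factor C = 1 - 18/(17^3 - 17) = 0.996324. Corrected H = 4.872386 / 0.996324 = 4.890365.
Step 5: Under H0, H ~ chi^2(3); p-value = 0.180003.
Step 6: alpha = 0.05. fail to reject H0.

H = 4.8904, df = 3, p = 0.180003, fail to reject H0.


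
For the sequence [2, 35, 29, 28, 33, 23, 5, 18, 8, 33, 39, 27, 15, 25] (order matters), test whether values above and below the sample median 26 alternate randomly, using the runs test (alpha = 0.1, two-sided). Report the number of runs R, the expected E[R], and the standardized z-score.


Step 1: Compute median = 26; label A = above, B = below.
Labels in order: BAAAABBBBAAABB  (n_A = 7, n_B = 7)
Step 2: Count runs R = 5.
Step 3: Under H0 (random ordering), E[R] = 2*n_A*n_B/(n_A+n_B) + 1 = 2*7*7/14 + 1 = 8.0000.
        Var[R] = 2*n_A*n_B*(2*n_A*n_B - n_A - n_B) / ((n_A+n_B)^2 * (n_A+n_B-1)) = 8232/2548 = 3.2308.
        SD[R] = 1.7974.
Step 4: Continuity-corrected z = (R + 0.5 - E[R]) / SD[R] = (5 + 0.5 - 8.0000) / 1.7974 = -1.3909.
Step 5: Two-sided p-value via normal approximation = 2*(1 - Phi(|z|)) = 0.164264.
Step 6: alpha = 0.1. fail to reject H0.

R = 5, z = -1.3909, p = 0.164264, fail to reject H0.


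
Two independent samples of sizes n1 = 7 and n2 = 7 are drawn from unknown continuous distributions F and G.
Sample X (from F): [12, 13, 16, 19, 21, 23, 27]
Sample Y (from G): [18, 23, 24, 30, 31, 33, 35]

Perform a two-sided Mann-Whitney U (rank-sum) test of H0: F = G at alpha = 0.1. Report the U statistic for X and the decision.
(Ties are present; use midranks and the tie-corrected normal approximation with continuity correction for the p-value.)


Step 1: Combine and sort all 14 observations; assign midranks.
sorted (value, group): (12,X), (13,X), (16,X), (18,Y), (19,X), (21,X), (23,X), (23,Y), (24,Y), (27,X), (30,Y), (31,Y), (33,Y), (35,Y)
ranks: 12->1, 13->2, 16->3, 18->4, 19->5, 21->6, 23->7.5, 23->7.5, 24->9, 27->10, 30->11, 31->12, 33->13, 35->14
Step 2: Rank sum for X: R1 = 1 + 2 + 3 + 5 + 6 + 7.5 + 10 = 34.5.
Step 3: U_X = R1 - n1(n1+1)/2 = 34.5 - 7*8/2 = 34.5 - 28 = 6.5.
       U_Y = n1*n2 - U_X = 49 - 6.5 = 42.5.
Step 4: Ties are present, so use the tie-corrected normal approximation (with continuity correction) for the p-value.
Step 5: p-value = 0.025187; compare to alpha = 0.1. reject H0.

U_X = 6.5, p = 0.025187, reject H0 at alpha = 0.1.


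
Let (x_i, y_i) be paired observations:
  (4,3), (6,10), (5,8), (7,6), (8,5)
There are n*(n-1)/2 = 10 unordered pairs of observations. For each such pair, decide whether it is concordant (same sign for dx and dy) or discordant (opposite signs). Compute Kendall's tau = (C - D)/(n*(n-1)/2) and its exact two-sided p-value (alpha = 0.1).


Step 1: Enumerate the 10 unordered pairs (i,j) with i<j and classify each by sign(x_j-x_i) * sign(y_j-y_i).
  (1,2):dx=+2,dy=+7->C; (1,3):dx=+1,dy=+5->C; (1,4):dx=+3,dy=+3->C; (1,5):dx=+4,dy=+2->C
  (2,3):dx=-1,dy=-2->C; (2,4):dx=+1,dy=-4->D; (2,5):dx=+2,dy=-5->D; (3,4):dx=+2,dy=-2->D
  (3,5):dx=+3,dy=-3->D; (4,5):dx=+1,dy=-1->D
Step 2: C = 5, D = 5, total pairs = 10.
Step 3: tau = (C - D)/(n(n-1)/2) = (5 - 5)/10 = 0.000000.
Step 4: Exact two-sided p-value (enumerate n! = 120 permutations of y under H0): p = 1.000000.
Step 5: alpha = 0.1. fail to reject H0.

tau_b = 0.0000 (C=5, D=5), p = 1.000000, fail to reject H0.


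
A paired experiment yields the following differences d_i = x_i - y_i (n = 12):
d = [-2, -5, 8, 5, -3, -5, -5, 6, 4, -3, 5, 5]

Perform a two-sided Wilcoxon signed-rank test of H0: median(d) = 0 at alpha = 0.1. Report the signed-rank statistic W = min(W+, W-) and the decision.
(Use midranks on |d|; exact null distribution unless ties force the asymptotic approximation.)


Step 1: Drop any zero differences (none here) and take |d_i|.
|d| = [2, 5, 8, 5, 3, 5, 5, 6, 4, 3, 5, 5]
Step 2: Midrank |d_i| (ties get averaged ranks).
ranks: |2|->1, |5|->7.5, |8|->12, |5|->7.5, |3|->2.5, |5|->7.5, |5|->7.5, |6|->11, |4|->4, |3|->2.5, |5|->7.5, |5|->7.5
Step 3: Attach original signs; sum ranks with positive sign and with negative sign.
W+ = 12 + 7.5 + 11 + 4 + 7.5 + 7.5 = 49.5
W- = 1 + 7.5 + 2.5 + 7.5 + 7.5 + 2.5 = 28.5
(Check: W+ + W- = 78 should equal n(n+1)/2 = 78.)
Step 4: Test statistic W = min(W+, W-) = 28.5.
Step 5: Ties in |d|, so use the tie-corrected normal approximation.
        E[W] = n(n+1)/4 = 12*13/4 = 39.
        Tie groups: |d|=3 (t=2), |d|=5 (t=6); sum(t^3 - t) = 216.
        Var[W] = n(n+1)(2n+1)/24 - sum(t^3-t)/48 = 3900/24 - 216/48 = 158.
        z = (W - E[W]) / sqrt(Var[W]) = (28.5 - 39) / 12.5698 = -0.8353.
        Two-sided p = 2*Phi(z) = 0.403529.
Step 6: alpha = 0.1. fail to reject H0.

W+ = 49.5, W- = 28.5, W = min = 28.5, p = 0.403529, fail to reject H0.


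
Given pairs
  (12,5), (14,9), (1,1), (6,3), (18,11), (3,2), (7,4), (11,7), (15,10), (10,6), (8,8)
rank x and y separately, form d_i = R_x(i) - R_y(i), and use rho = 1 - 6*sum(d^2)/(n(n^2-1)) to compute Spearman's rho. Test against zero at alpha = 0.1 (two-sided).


Step 1: Rank x and y separately (midranks; no ties here).
rank(x): 12->8, 14->9, 1->1, 6->3, 18->11, 3->2, 7->4, 11->7, 15->10, 10->6, 8->5
rank(y): 5->5, 9->9, 1->1, 3->3, 11->11, 2->2, 4->4, 7->7, 10->10, 6->6, 8->8
Step 2: d_i = R_x(i) - R_y(i); compute d_i^2.
  (8-5)^2=9, (9-9)^2=0, (1-1)^2=0, (3-3)^2=0, (11-11)^2=0, (2-2)^2=0, (4-4)^2=0, (7-7)^2=0, (10-10)^2=0, (6-6)^2=0, (5-8)^2=9
sum(d^2) = 18.
Step 3: rho = 1 - 6*18 / (11*(11^2 - 1)) = 1 - 108/1320 = 0.918182.
Step 4: Under H0, t = rho * sqrt((n-2)/(1-rho^2)) = 6.9531 ~ t(9).
Step 5: Two-sided p-value from the t-distribution with 9 df = 0.000067.
Step 6: alpha = 0.1. reject H0.

rho = 0.9182, p = 0.000067, reject H0 at alpha = 0.1.


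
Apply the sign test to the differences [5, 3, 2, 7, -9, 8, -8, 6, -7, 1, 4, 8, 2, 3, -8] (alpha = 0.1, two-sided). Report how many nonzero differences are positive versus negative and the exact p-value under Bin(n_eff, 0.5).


Step 1: Discard zero differences. Original n = 15; n_eff = number of nonzero differences = 15.
Nonzero differences (with sign): +5, +3, +2, +7, -9, +8, -8, +6, -7, +1, +4, +8, +2, +3, -8
Step 2: Count signs: positive = 11, negative = 4.
Step 3: Under H0: P(positive) = 0.5, so the number of positives S ~ Bin(15, 0.5).
Step 4: Two-sided exact p-value = sum of Bin(15,0.5) probabilities at or below the observed probability = 0.118469.
Step 5: alpha = 0.1. fail to reject H0.

n_eff = 15, pos = 11, neg = 4, p = 0.118469, fail to reject H0.


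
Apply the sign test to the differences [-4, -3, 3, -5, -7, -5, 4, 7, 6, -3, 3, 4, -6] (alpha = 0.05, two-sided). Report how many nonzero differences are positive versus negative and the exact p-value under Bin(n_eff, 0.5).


Step 1: Discard zero differences. Original n = 13; n_eff = number of nonzero differences = 13.
Nonzero differences (with sign): -4, -3, +3, -5, -7, -5, +4, +7, +6, -3, +3, +4, -6
Step 2: Count signs: positive = 6, negative = 7.
Step 3: Under H0: P(positive) = 0.5, so the number of positives S ~ Bin(13, 0.5).
Step 4: Two-sided exact p-value = sum of Bin(13,0.5) probabilities at or below the observed probability = 1.000000.
Step 5: alpha = 0.05. fail to reject H0.

n_eff = 13, pos = 6, neg = 7, p = 1.000000, fail to reject H0.


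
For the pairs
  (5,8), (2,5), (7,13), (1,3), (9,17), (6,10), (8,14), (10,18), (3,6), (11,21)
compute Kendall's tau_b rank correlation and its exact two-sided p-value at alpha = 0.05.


Step 1: Enumerate the 45 unordered pairs (i,j) with i<j and classify each by sign(x_j-x_i) * sign(y_j-y_i).
  (1,2):dx=-3,dy=-3->C; (1,3):dx=+2,dy=+5->C; (1,4):dx=-4,dy=-5->C; (1,5):dx=+4,dy=+9->C
  (1,6):dx=+1,dy=+2->C; (1,7):dx=+3,dy=+6->C; (1,8):dx=+5,dy=+10->C; (1,9):dx=-2,dy=-2->C
  (1,10):dx=+6,dy=+13->C; (2,3):dx=+5,dy=+8->C; (2,4):dx=-1,dy=-2->C; (2,5):dx=+7,dy=+12->C
  (2,6):dx=+4,dy=+5->C; (2,7):dx=+6,dy=+9->C; (2,8):dx=+8,dy=+13->C; (2,9):dx=+1,dy=+1->C
  (2,10):dx=+9,dy=+16->C; (3,4):dx=-6,dy=-10->C; (3,5):dx=+2,dy=+4->C; (3,6):dx=-1,dy=-3->C
  (3,7):dx=+1,dy=+1->C; (3,8):dx=+3,dy=+5->C; (3,9):dx=-4,dy=-7->C; (3,10):dx=+4,dy=+8->C
  (4,5):dx=+8,dy=+14->C; (4,6):dx=+5,dy=+7->C; (4,7):dx=+7,dy=+11->C; (4,8):dx=+9,dy=+15->C
  (4,9):dx=+2,dy=+3->C; (4,10):dx=+10,dy=+18->C; (5,6):dx=-3,dy=-7->C; (5,7):dx=-1,dy=-3->C
  (5,8):dx=+1,dy=+1->C; (5,9):dx=-6,dy=-11->C; (5,10):dx=+2,dy=+4->C; (6,7):dx=+2,dy=+4->C
  (6,8):dx=+4,dy=+8->C; (6,9):dx=-3,dy=-4->C; (6,10):dx=+5,dy=+11->C; (7,8):dx=+2,dy=+4->C
  (7,9):dx=-5,dy=-8->C; (7,10):dx=+3,dy=+7->C; (8,9):dx=-7,dy=-12->C; (8,10):dx=+1,dy=+3->C
  (9,10):dx=+8,dy=+15->C
Step 2: C = 45, D = 0, total pairs = 45.
Step 3: tau = (C - D)/(n(n-1)/2) = (45 - 0)/45 = 1.000000.
Step 4: Exact two-sided p-value (enumerate n! = 3628800 permutations of y under H0): p = 0.000001.
Step 5: alpha = 0.05. reject H0.

tau_b = 1.0000 (C=45, D=0), p = 0.000001, reject H0.


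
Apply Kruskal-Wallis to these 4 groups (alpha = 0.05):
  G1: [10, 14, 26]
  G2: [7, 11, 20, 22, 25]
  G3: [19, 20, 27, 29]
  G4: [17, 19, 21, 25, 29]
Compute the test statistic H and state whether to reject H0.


Step 1: Combine all N = 17 observations and assign midranks.
sorted (value, group, rank): (7,G2,1), (10,G1,2), (11,G2,3), (14,G1,4), (17,G4,5), (19,G3,6.5), (19,G4,6.5), (20,G2,8.5), (20,G3,8.5), (21,G4,10), (22,G2,11), (25,G2,12.5), (25,G4,12.5), (26,G1,14), (27,G3,15), (29,G3,16.5), (29,G4,16.5)
Step 2: Sum ranks within each group.
R_1 = 20 (n_1 = 3)
R_2 = 36 (n_2 = 5)
R_3 = 46.5 (n_3 = 4)
R_4 = 50.5 (n_4 = 5)
Step 3: H = 12/(N(N+1)) * sum(R_i^2/n_i) - 3(N+1)
     = 12/(17*18) * (20^2/3 + 36^2/5 + 46.5^2/4 + 50.5^2/5) - 3*18
     = 0.039216 * 1443.15 - 54
     = 2.593954.
Step 4: Ties present; correction factor C = 1 - 24/(17^3 - 17) = 0.995098. Corrected H = 2.593954 / 0.995098 = 2.606732.
Step 5: Under H0, H ~ chi^2(3); p-value = 0.456311.
Step 6: alpha = 0.05. fail to reject H0.

H = 2.6067, df = 3, p = 0.456311, fail to reject H0.


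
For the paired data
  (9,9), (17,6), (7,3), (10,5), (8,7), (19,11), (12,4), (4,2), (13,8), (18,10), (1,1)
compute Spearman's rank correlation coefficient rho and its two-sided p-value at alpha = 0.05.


Step 1: Rank x and y separately (midranks; no ties here).
rank(x): 9->5, 17->9, 7->3, 10->6, 8->4, 19->11, 12->7, 4->2, 13->8, 18->10, 1->1
rank(y): 9->9, 6->6, 3->3, 5->5, 7->7, 11->11, 4->4, 2->2, 8->8, 10->10, 1->1
Step 2: d_i = R_x(i) - R_y(i); compute d_i^2.
  (5-9)^2=16, (9-6)^2=9, (3-3)^2=0, (6-5)^2=1, (4-7)^2=9, (11-11)^2=0, (7-4)^2=9, (2-2)^2=0, (8-8)^2=0, (10-10)^2=0, (1-1)^2=0
sum(d^2) = 44.
Step 3: rho = 1 - 6*44 / (11*(11^2 - 1)) = 1 - 264/1320 = 0.800000.
Step 4: Under H0, t = rho * sqrt((n-2)/(1-rho^2)) = 4.0000 ~ t(9).
Step 5: Two-sided p-value from the t-distribution with 9 df = 0.003110.
Step 6: alpha = 0.05. reject H0.

rho = 0.8000, p = 0.003110, reject H0 at alpha = 0.05.


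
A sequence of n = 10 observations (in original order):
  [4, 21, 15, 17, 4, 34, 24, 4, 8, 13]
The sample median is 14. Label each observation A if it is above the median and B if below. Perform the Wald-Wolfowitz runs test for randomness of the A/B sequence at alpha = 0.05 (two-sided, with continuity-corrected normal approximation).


Step 1: Compute median = 14; label A = above, B = below.
Labels in order: BAAABAABBB  (n_A = 5, n_B = 5)
Step 2: Count runs R = 5.
Step 3: Under H0 (random ordering), E[R] = 2*n_A*n_B/(n_A+n_B) + 1 = 2*5*5/10 + 1 = 6.0000.
        Var[R] = 2*n_A*n_B*(2*n_A*n_B - n_A - n_B) / ((n_A+n_B)^2 * (n_A+n_B-1)) = 2000/900 = 2.2222.
        SD[R] = 1.4907.
Step 4: Continuity-corrected z = (R + 0.5 - E[R]) / SD[R] = (5 + 0.5 - 6.0000) / 1.4907 = -0.3354.
Step 5: Two-sided p-value via normal approximation = 2*(1 - Phi(|z|)) = 0.737316.
Step 6: alpha = 0.05. fail to reject H0.

R = 5, z = -0.3354, p = 0.737316, fail to reject H0.


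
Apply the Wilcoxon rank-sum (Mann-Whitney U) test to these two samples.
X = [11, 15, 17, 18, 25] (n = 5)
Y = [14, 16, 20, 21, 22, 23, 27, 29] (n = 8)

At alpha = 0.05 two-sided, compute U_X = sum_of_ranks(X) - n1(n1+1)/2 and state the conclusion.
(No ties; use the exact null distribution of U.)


Step 1: Combine and sort all 13 observations; assign midranks.
sorted (value, group): (11,X), (14,Y), (15,X), (16,Y), (17,X), (18,X), (20,Y), (21,Y), (22,Y), (23,Y), (25,X), (27,Y), (29,Y)
ranks: 11->1, 14->2, 15->3, 16->4, 17->5, 18->6, 20->7, 21->8, 22->9, 23->10, 25->11, 27->12, 29->13
Step 2: Rank sum for X: R1 = 1 + 3 + 5 + 6 + 11 = 26.
Step 3: U_X = R1 - n1(n1+1)/2 = 26 - 5*6/2 = 26 - 15 = 11.
       U_Y = n1*n2 - U_X = 40 - 11 = 29.
Step 4: No ties, so the exact null distribution of U (based on enumerating the C(13,5) = 1287 equally likely rank assignments) gives the two-sided p-value.
Step 5: p-value = 0.222222; compare to alpha = 0.05. fail to reject H0.

U_X = 11, p = 0.222222, fail to reject H0 at alpha = 0.05.


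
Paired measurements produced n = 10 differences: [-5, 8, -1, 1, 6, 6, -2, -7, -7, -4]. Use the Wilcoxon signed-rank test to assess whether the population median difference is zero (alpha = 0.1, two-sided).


Step 1: Drop any zero differences (none here) and take |d_i|.
|d| = [5, 8, 1, 1, 6, 6, 2, 7, 7, 4]
Step 2: Midrank |d_i| (ties get averaged ranks).
ranks: |5|->5, |8|->10, |1|->1.5, |1|->1.5, |6|->6.5, |6|->6.5, |2|->3, |7|->8.5, |7|->8.5, |4|->4
Step 3: Attach original signs; sum ranks with positive sign and with negative sign.
W+ = 10 + 1.5 + 6.5 + 6.5 = 24.5
W- = 5 + 1.5 + 3 + 8.5 + 8.5 + 4 = 30.5
(Check: W+ + W- = 55 should equal n(n+1)/2 = 55.)
Step 4: Test statistic W = min(W+, W-) = 24.5.
Step 5: Ties in |d|, so use the tie-corrected normal approximation.
        E[W] = n(n+1)/4 = 10*11/4 = 27.5.
        Tie groups: |d|=1 (t=2), |d|=6 (t=2), |d|=7 (t=2); sum(t^3 - t) = 18.
        Var[W] = n(n+1)(2n+1)/24 - sum(t^3-t)/48 = 2310/24 - 18/48 = 95.875.
        z = (W - E[W]) / sqrt(Var[W]) = (24.5 - 27.5) / 9.7916 = -0.3064.
        Two-sided p = 2*Phi(z) = 0.759311.
Step 6: alpha = 0.1. fail to reject H0.

W+ = 24.5, W- = 30.5, W = min = 24.5, p = 0.759311, fail to reject H0.


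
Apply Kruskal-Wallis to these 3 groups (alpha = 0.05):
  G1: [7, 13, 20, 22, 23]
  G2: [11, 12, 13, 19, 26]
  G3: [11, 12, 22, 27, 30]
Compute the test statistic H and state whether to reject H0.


Step 1: Combine all N = 15 observations and assign midranks.
sorted (value, group, rank): (7,G1,1), (11,G2,2.5), (11,G3,2.5), (12,G2,4.5), (12,G3,4.5), (13,G1,6.5), (13,G2,6.5), (19,G2,8), (20,G1,9), (22,G1,10.5), (22,G3,10.5), (23,G1,12), (26,G2,13), (27,G3,14), (30,G3,15)
Step 2: Sum ranks within each group.
R_1 = 39 (n_1 = 5)
R_2 = 34.5 (n_2 = 5)
R_3 = 46.5 (n_3 = 5)
Step 3: H = 12/(N(N+1)) * sum(R_i^2/n_i) - 3(N+1)
     = 12/(15*16) * (39^2/5 + 34.5^2/5 + 46.5^2/5) - 3*16
     = 0.050000 * 974.7 - 48
     = 0.735000.
Step 4: Ties present; correction factor C = 1 - 24/(15^3 - 15) = 0.992857. Corrected H = 0.735000 / 0.992857 = 0.740288.
Step 5: Under H0, H ~ chi^2(2); p-value = 0.690635.
Step 6: alpha = 0.05. fail to reject H0.

H = 0.7403, df = 2, p = 0.690635, fail to reject H0.


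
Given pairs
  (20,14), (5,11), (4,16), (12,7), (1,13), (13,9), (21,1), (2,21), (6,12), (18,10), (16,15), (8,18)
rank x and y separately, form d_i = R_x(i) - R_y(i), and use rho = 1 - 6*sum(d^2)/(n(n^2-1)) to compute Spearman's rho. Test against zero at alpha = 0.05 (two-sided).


Step 1: Rank x and y separately (midranks; no ties here).
rank(x): 20->11, 5->4, 4->3, 12->7, 1->1, 13->8, 21->12, 2->2, 6->5, 18->10, 16->9, 8->6
rank(y): 14->8, 11->5, 16->10, 7->2, 13->7, 9->3, 1->1, 21->12, 12->6, 10->4, 15->9, 18->11
Step 2: d_i = R_x(i) - R_y(i); compute d_i^2.
  (11-8)^2=9, (4-5)^2=1, (3-10)^2=49, (7-2)^2=25, (1-7)^2=36, (8-3)^2=25, (12-1)^2=121, (2-12)^2=100, (5-6)^2=1, (10-4)^2=36, (9-9)^2=0, (6-11)^2=25
sum(d^2) = 428.
Step 3: rho = 1 - 6*428 / (12*(12^2 - 1)) = 1 - 2568/1716 = -0.496503.
Step 4: Under H0, t = rho * sqrt((n-2)/(1-rho^2)) = -1.8088 ~ t(10).
Step 5: Two-sided p-value from the t-distribution with 10 df = 0.100603.
Step 6: alpha = 0.05. fail to reject H0.

rho = -0.4965, p = 0.100603, fail to reject H0 at alpha = 0.05.


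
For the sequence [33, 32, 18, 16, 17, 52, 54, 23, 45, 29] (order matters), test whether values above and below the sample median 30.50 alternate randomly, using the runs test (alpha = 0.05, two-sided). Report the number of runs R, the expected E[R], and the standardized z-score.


Step 1: Compute median = 30.50; label A = above, B = below.
Labels in order: AABBBAABAB  (n_A = 5, n_B = 5)
Step 2: Count runs R = 6.
Step 3: Under H0 (random ordering), E[R] = 2*n_A*n_B/(n_A+n_B) + 1 = 2*5*5/10 + 1 = 6.0000.
        Var[R] = 2*n_A*n_B*(2*n_A*n_B - n_A - n_B) / ((n_A+n_B)^2 * (n_A+n_B-1)) = 2000/900 = 2.2222.
        SD[R] = 1.4907.
Step 4: R = E[R], so z = 0 with no continuity correction.
Step 5: Two-sided p-value via normal approximation = 2*(1 - Phi(|z|)) = 1.000000.
Step 6: alpha = 0.05. fail to reject H0.

R = 6, z = 0.0000, p = 1.000000, fail to reject H0.


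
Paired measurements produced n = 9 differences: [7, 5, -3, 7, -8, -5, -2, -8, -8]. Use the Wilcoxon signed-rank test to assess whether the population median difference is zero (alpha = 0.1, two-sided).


Step 1: Drop any zero differences (none here) and take |d_i|.
|d| = [7, 5, 3, 7, 8, 5, 2, 8, 8]
Step 2: Midrank |d_i| (ties get averaged ranks).
ranks: |7|->5.5, |5|->3.5, |3|->2, |7|->5.5, |8|->8, |5|->3.5, |2|->1, |8|->8, |8|->8
Step 3: Attach original signs; sum ranks with positive sign and with negative sign.
W+ = 5.5 + 3.5 + 5.5 = 14.5
W- = 2 + 8 + 3.5 + 1 + 8 + 8 = 30.5
(Check: W+ + W- = 45 should equal n(n+1)/2 = 45.)
Step 4: Test statistic W = min(W+, W-) = 14.5.
Step 5: Ties in |d|, so use the tie-corrected normal approximation.
        E[W] = n(n+1)/4 = 9*10/4 = 22.5.
        Tie groups: |d|=5 (t=2), |d|=7 (t=2), |d|=8 (t=3); sum(t^3 - t) = 36.
        Var[W] = n(n+1)(2n+1)/24 - sum(t^3-t)/48 = 1710/24 - 36/48 = 70.5.
        z = (W - E[W]) / sqrt(Var[W]) = (14.5 - 22.5) / 8.3964 = -0.9528.
        Two-sided p = 2*Phi(z) = 0.340698.
Step 6: alpha = 0.1. fail to reject H0.

W+ = 14.5, W- = 30.5, W = min = 14.5, p = 0.340698, fail to reject H0.


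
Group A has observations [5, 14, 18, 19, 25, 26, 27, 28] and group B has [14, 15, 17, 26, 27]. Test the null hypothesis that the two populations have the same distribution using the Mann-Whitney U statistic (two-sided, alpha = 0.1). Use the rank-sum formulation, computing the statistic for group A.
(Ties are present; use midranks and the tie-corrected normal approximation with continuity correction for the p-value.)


Step 1: Combine and sort all 13 observations; assign midranks.
sorted (value, group): (5,X), (14,X), (14,Y), (15,Y), (17,Y), (18,X), (19,X), (25,X), (26,X), (26,Y), (27,X), (27,Y), (28,X)
ranks: 5->1, 14->2.5, 14->2.5, 15->4, 17->5, 18->6, 19->7, 25->8, 26->9.5, 26->9.5, 27->11.5, 27->11.5, 28->13
Step 2: Rank sum for X: R1 = 1 + 2.5 + 6 + 7 + 8 + 9.5 + 11.5 + 13 = 58.5.
Step 3: U_X = R1 - n1(n1+1)/2 = 58.5 - 8*9/2 = 58.5 - 36 = 22.5.
       U_Y = n1*n2 - U_X = 40 - 22.5 = 17.5.
Step 4: Ties are present, so use the tie-corrected normal approximation (with continuity correction) for the p-value.
Step 5: p-value = 0.768770; compare to alpha = 0.1. fail to reject H0.

U_X = 22.5, p = 0.768770, fail to reject H0 at alpha = 0.1.


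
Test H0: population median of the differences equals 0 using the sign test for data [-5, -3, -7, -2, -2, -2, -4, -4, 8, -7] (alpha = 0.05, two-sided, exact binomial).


Step 1: Discard zero differences. Original n = 10; n_eff = number of nonzero differences = 10.
Nonzero differences (with sign): -5, -3, -7, -2, -2, -2, -4, -4, +8, -7
Step 2: Count signs: positive = 1, negative = 9.
Step 3: Under H0: P(positive) = 0.5, so the number of positives S ~ Bin(10, 0.5).
Step 4: Two-sided exact p-value = sum of Bin(10,0.5) probabilities at or below the observed probability = 0.021484.
Step 5: alpha = 0.05. reject H0.

n_eff = 10, pos = 1, neg = 9, p = 0.021484, reject H0.


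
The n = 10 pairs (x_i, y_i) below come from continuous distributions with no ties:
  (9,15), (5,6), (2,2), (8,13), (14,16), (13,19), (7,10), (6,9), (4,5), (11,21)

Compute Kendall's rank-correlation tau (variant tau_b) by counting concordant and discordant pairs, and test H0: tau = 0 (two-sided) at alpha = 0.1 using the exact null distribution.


Step 1: Enumerate the 45 unordered pairs (i,j) with i<j and classify each by sign(x_j-x_i) * sign(y_j-y_i).
  (1,2):dx=-4,dy=-9->C; (1,3):dx=-7,dy=-13->C; (1,4):dx=-1,dy=-2->C; (1,5):dx=+5,dy=+1->C
  (1,6):dx=+4,dy=+4->C; (1,7):dx=-2,dy=-5->C; (1,8):dx=-3,dy=-6->C; (1,9):dx=-5,dy=-10->C
  (1,10):dx=+2,dy=+6->C; (2,3):dx=-3,dy=-4->C; (2,4):dx=+3,dy=+7->C; (2,5):dx=+9,dy=+10->C
  (2,6):dx=+8,dy=+13->C; (2,7):dx=+2,dy=+4->C; (2,8):dx=+1,dy=+3->C; (2,9):dx=-1,dy=-1->C
  (2,10):dx=+6,dy=+15->C; (3,4):dx=+6,dy=+11->C; (3,5):dx=+12,dy=+14->C; (3,6):dx=+11,dy=+17->C
  (3,7):dx=+5,dy=+8->C; (3,8):dx=+4,dy=+7->C; (3,9):dx=+2,dy=+3->C; (3,10):dx=+9,dy=+19->C
  (4,5):dx=+6,dy=+3->C; (4,6):dx=+5,dy=+6->C; (4,7):dx=-1,dy=-3->C; (4,8):dx=-2,dy=-4->C
  (4,9):dx=-4,dy=-8->C; (4,10):dx=+3,dy=+8->C; (5,6):dx=-1,dy=+3->D; (5,7):dx=-7,dy=-6->C
  (5,8):dx=-8,dy=-7->C; (5,9):dx=-10,dy=-11->C; (5,10):dx=-3,dy=+5->D; (6,7):dx=-6,dy=-9->C
  (6,8):dx=-7,dy=-10->C; (6,9):dx=-9,dy=-14->C; (6,10):dx=-2,dy=+2->D; (7,8):dx=-1,dy=-1->C
  (7,9):dx=-3,dy=-5->C; (7,10):dx=+4,dy=+11->C; (8,9):dx=-2,dy=-4->C; (8,10):dx=+5,dy=+12->C
  (9,10):dx=+7,dy=+16->C
Step 2: C = 42, D = 3, total pairs = 45.
Step 3: tau = (C - D)/(n(n-1)/2) = (42 - 3)/45 = 0.866667.
Step 4: Exact two-sided p-value (enumerate n! = 3628800 permutations of y under H0): p = 0.000115.
Step 5: alpha = 0.1. reject H0.

tau_b = 0.8667 (C=42, D=3), p = 0.000115, reject H0.


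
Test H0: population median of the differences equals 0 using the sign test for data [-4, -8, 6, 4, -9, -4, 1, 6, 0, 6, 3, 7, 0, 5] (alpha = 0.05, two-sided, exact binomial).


Step 1: Discard zero differences. Original n = 14; n_eff = number of nonzero differences = 12.
Nonzero differences (with sign): -4, -8, +6, +4, -9, -4, +1, +6, +6, +3, +7, +5
Step 2: Count signs: positive = 8, negative = 4.
Step 3: Under H0: P(positive) = 0.5, so the number of positives S ~ Bin(12, 0.5).
Step 4: Two-sided exact p-value = sum of Bin(12,0.5) probabilities at or below the observed probability = 0.387695.
Step 5: alpha = 0.05. fail to reject H0.

n_eff = 12, pos = 8, neg = 4, p = 0.387695, fail to reject H0.


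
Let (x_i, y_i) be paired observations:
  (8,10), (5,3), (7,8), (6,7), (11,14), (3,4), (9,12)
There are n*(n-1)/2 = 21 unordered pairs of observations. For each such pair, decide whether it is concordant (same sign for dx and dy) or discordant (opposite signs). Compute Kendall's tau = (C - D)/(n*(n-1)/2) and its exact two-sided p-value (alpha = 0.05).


Step 1: Enumerate the 21 unordered pairs (i,j) with i<j and classify each by sign(x_j-x_i) * sign(y_j-y_i).
  (1,2):dx=-3,dy=-7->C; (1,3):dx=-1,dy=-2->C; (1,4):dx=-2,dy=-3->C; (1,5):dx=+3,dy=+4->C
  (1,6):dx=-5,dy=-6->C; (1,7):dx=+1,dy=+2->C; (2,3):dx=+2,dy=+5->C; (2,4):dx=+1,dy=+4->C
  (2,5):dx=+6,dy=+11->C; (2,6):dx=-2,dy=+1->D; (2,7):dx=+4,dy=+9->C; (3,4):dx=-1,dy=-1->C
  (3,5):dx=+4,dy=+6->C; (3,6):dx=-4,dy=-4->C; (3,7):dx=+2,dy=+4->C; (4,5):dx=+5,dy=+7->C
  (4,6):dx=-3,dy=-3->C; (4,7):dx=+3,dy=+5->C; (5,6):dx=-8,dy=-10->C; (5,7):dx=-2,dy=-2->C
  (6,7):dx=+6,dy=+8->C
Step 2: C = 20, D = 1, total pairs = 21.
Step 3: tau = (C - D)/(n(n-1)/2) = (20 - 1)/21 = 0.904762.
Step 4: Exact two-sided p-value (enumerate n! = 5040 permutations of y under H0): p = 0.002778.
Step 5: alpha = 0.05. reject H0.

tau_b = 0.9048 (C=20, D=1), p = 0.002778, reject H0.


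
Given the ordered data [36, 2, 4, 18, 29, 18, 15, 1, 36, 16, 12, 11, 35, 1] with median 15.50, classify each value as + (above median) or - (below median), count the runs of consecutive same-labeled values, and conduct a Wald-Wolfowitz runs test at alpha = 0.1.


Step 1: Compute median = 15.50; label A = above, B = below.
Labels in order: ABBAAABBAABBAB  (n_A = 7, n_B = 7)
Step 2: Count runs R = 8.
Step 3: Under H0 (random ordering), E[R] = 2*n_A*n_B/(n_A+n_B) + 1 = 2*7*7/14 + 1 = 8.0000.
        Var[R] = 2*n_A*n_B*(2*n_A*n_B - n_A - n_B) / ((n_A+n_B)^2 * (n_A+n_B-1)) = 8232/2548 = 3.2308.
        SD[R] = 1.7974.
Step 4: R = E[R], so z = 0 with no continuity correction.
Step 5: Two-sided p-value via normal approximation = 2*(1 - Phi(|z|)) = 1.000000.
Step 6: alpha = 0.1. fail to reject H0.

R = 8, z = 0.0000, p = 1.000000, fail to reject H0.


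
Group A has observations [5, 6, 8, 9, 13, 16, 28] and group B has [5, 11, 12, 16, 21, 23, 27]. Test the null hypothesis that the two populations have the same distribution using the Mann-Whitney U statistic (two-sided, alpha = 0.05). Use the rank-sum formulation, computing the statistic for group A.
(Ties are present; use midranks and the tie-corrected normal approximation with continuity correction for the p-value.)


Step 1: Combine and sort all 14 observations; assign midranks.
sorted (value, group): (5,X), (5,Y), (6,X), (8,X), (9,X), (11,Y), (12,Y), (13,X), (16,X), (16,Y), (21,Y), (23,Y), (27,Y), (28,X)
ranks: 5->1.5, 5->1.5, 6->3, 8->4, 9->5, 11->6, 12->7, 13->8, 16->9.5, 16->9.5, 21->11, 23->12, 27->13, 28->14
Step 2: Rank sum for X: R1 = 1.5 + 3 + 4 + 5 + 8 + 9.5 + 14 = 45.
Step 3: U_X = R1 - n1(n1+1)/2 = 45 - 7*8/2 = 45 - 28 = 17.
       U_Y = n1*n2 - U_X = 49 - 17 = 32.
Step 4: Ties are present, so use the tie-corrected normal approximation (with continuity correction) for the p-value.
Step 5: p-value = 0.370039; compare to alpha = 0.05. fail to reject H0.

U_X = 17, p = 0.370039, fail to reject H0 at alpha = 0.05.


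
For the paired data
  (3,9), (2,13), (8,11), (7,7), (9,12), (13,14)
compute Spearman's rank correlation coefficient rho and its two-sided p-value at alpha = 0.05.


Step 1: Rank x and y separately (midranks; no ties here).
rank(x): 3->2, 2->1, 8->4, 7->3, 9->5, 13->6
rank(y): 9->2, 13->5, 11->3, 7->1, 12->4, 14->6
Step 2: d_i = R_x(i) - R_y(i); compute d_i^2.
  (2-2)^2=0, (1-5)^2=16, (4-3)^2=1, (3-1)^2=4, (5-4)^2=1, (6-6)^2=0
sum(d^2) = 22.
Step 3: rho = 1 - 6*22 / (6*(6^2 - 1)) = 1 - 132/210 = 0.371429.
Step 4: Under H0, t = rho * sqrt((n-2)/(1-rho^2)) = 0.8001 ~ t(4).
Step 5: Two-sided p-value from the t-distribution with 4 df = 0.468478.
Step 6: alpha = 0.05. fail to reject H0.

rho = 0.3714, p = 0.468478, fail to reject H0 at alpha = 0.05.


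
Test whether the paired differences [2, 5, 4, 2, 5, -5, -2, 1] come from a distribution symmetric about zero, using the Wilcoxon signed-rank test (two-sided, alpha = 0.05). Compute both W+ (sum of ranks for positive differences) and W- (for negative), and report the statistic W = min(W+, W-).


Step 1: Drop any zero differences (none here) and take |d_i|.
|d| = [2, 5, 4, 2, 5, 5, 2, 1]
Step 2: Midrank |d_i| (ties get averaged ranks).
ranks: |2|->3, |5|->7, |4|->5, |2|->3, |5|->7, |5|->7, |2|->3, |1|->1
Step 3: Attach original signs; sum ranks with positive sign and with negative sign.
W+ = 3 + 7 + 5 + 3 + 7 + 1 = 26
W- = 7 + 3 = 10
(Check: W+ + W- = 36 should equal n(n+1)/2 = 36.)
Step 4: Test statistic W = min(W+, W-) = 10.
Step 5: Ties in |d|, so use the tie-corrected normal approximation.
        E[W] = n(n+1)/4 = 8*9/4 = 18.
        Tie groups: |d|=2 (t=3), |d|=5 (t=3); sum(t^3 - t) = 48.
        Var[W] = n(n+1)(2n+1)/24 - sum(t^3-t)/48 = 1224/24 - 48/48 = 50.
        z = (W - E[W]) / sqrt(Var[W]) = (10 - 18) / 7.0711 = -1.1314.
        Two-sided p = 2*Phi(z) = 0.257899.
Step 6: alpha = 0.05. fail to reject H0.

W+ = 26, W- = 10, W = min = 10, p = 0.257899, fail to reject H0.


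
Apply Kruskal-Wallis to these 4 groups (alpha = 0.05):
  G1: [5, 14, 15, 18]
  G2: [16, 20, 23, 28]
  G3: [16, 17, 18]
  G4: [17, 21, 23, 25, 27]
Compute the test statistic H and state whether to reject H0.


Step 1: Combine all N = 16 observations and assign midranks.
sorted (value, group, rank): (5,G1,1), (14,G1,2), (15,G1,3), (16,G2,4.5), (16,G3,4.5), (17,G3,6.5), (17,G4,6.5), (18,G1,8.5), (18,G3,8.5), (20,G2,10), (21,G4,11), (23,G2,12.5), (23,G4,12.5), (25,G4,14), (27,G4,15), (28,G2,16)
Step 2: Sum ranks within each group.
R_1 = 14.5 (n_1 = 4)
R_2 = 43 (n_2 = 4)
R_3 = 19.5 (n_3 = 3)
R_4 = 59 (n_4 = 5)
Step 3: H = 12/(N(N+1)) * sum(R_i^2/n_i) - 3(N+1)
     = 12/(16*17) * (14.5^2/4 + 43^2/4 + 19.5^2/3 + 59^2/5) - 3*17
     = 0.044118 * 1337.76 - 51
     = 8.018934.
Step 4: Ties present; correction factor C = 1 - 24/(16^3 - 16) = 0.994118. Corrected H = 8.018934 / 0.994118 = 8.066383.
Step 5: Under H0, H ~ chi^2(3); p-value = 0.044660.
Step 6: alpha = 0.05. reject H0.

H = 8.0664, df = 3, p = 0.044660, reject H0.


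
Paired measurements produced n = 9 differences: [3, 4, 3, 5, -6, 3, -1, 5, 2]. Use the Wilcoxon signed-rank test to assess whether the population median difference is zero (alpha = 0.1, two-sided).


Step 1: Drop any zero differences (none here) and take |d_i|.
|d| = [3, 4, 3, 5, 6, 3, 1, 5, 2]
Step 2: Midrank |d_i| (ties get averaged ranks).
ranks: |3|->4, |4|->6, |3|->4, |5|->7.5, |6|->9, |3|->4, |1|->1, |5|->7.5, |2|->2
Step 3: Attach original signs; sum ranks with positive sign and with negative sign.
W+ = 4 + 6 + 4 + 7.5 + 4 + 7.5 + 2 = 35
W- = 9 + 1 = 10
(Check: W+ + W- = 45 should equal n(n+1)/2 = 45.)
Step 4: Test statistic W = min(W+, W-) = 10.
Step 5: Ties in |d|, so use the tie-corrected normal approximation.
        E[W] = n(n+1)/4 = 9*10/4 = 22.5.
        Tie groups: |d|=3 (t=3), |d|=5 (t=2); sum(t^3 - t) = 30.
        Var[W] = n(n+1)(2n+1)/24 - sum(t^3-t)/48 = 1710/24 - 30/48 = 70.625.
        z = (W - E[W]) / sqrt(Var[W]) = (10 - 22.5) / 8.4039 = -1.4874.
        Two-sided p = 2*Phi(z) = 0.136906.
Step 6: alpha = 0.1. fail to reject H0.

W+ = 35, W- = 10, W = min = 10, p = 0.136906, fail to reject H0.


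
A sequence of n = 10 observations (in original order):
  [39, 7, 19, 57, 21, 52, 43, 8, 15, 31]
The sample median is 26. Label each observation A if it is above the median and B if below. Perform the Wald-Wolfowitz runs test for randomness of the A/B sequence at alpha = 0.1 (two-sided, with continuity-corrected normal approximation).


Step 1: Compute median = 26; label A = above, B = below.
Labels in order: ABBABAABBA  (n_A = 5, n_B = 5)
Step 2: Count runs R = 7.
Step 3: Under H0 (random ordering), E[R] = 2*n_A*n_B/(n_A+n_B) + 1 = 2*5*5/10 + 1 = 6.0000.
        Var[R] = 2*n_A*n_B*(2*n_A*n_B - n_A - n_B) / ((n_A+n_B)^2 * (n_A+n_B-1)) = 2000/900 = 2.2222.
        SD[R] = 1.4907.
Step 4: Continuity-corrected z = (R - 0.5 - E[R]) / SD[R] = (7 - 0.5 - 6.0000) / 1.4907 = 0.3354.
Step 5: Two-sided p-value via normal approximation = 2*(1 - Phi(|z|)) = 0.737316.
Step 6: alpha = 0.1. fail to reject H0.

R = 7, z = 0.3354, p = 0.737316, fail to reject H0.


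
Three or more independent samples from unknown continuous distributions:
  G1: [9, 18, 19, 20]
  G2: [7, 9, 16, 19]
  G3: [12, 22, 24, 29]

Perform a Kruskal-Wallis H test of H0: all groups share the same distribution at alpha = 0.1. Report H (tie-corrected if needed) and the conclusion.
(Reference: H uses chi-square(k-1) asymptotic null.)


Step 1: Combine all N = 12 observations and assign midranks.
sorted (value, group, rank): (7,G2,1), (9,G1,2.5), (9,G2,2.5), (12,G3,4), (16,G2,5), (18,G1,6), (19,G1,7.5), (19,G2,7.5), (20,G1,9), (22,G3,10), (24,G3,11), (29,G3,12)
Step 2: Sum ranks within each group.
R_1 = 25 (n_1 = 4)
R_2 = 16 (n_2 = 4)
R_3 = 37 (n_3 = 4)
Step 3: H = 12/(N(N+1)) * sum(R_i^2/n_i) - 3(N+1)
     = 12/(12*13) * (25^2/4 + 16^2/4 + 37^2/4) - 3*13
     = 0.076923 * 562.5 - 39
     = 4.269231.
Step 4: Ties present; correction factor C = 1 - 12/(12^3 - 12) = 0.993007. Corrected H = 4.269231 / 0.993007 = 4.299296.
Step 5: Under H0, H ~ chi^2(2); p-value = 0.116525.
Step 6: alpha = 0.1. fail to reject H0.

H = 4.2993, df = 2, p = 0.116525, fail to reject H0.


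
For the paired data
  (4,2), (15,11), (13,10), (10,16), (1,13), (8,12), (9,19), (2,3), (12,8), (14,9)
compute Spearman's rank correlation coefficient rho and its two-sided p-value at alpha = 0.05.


Step 1: Rank x and y separately (midranks; no ties here).
rank(x): 4->3, 15->10, 13->8, 10->6, 1->1, 8->4, 9->5, 2->2, 12->7, 14->9
rank(y): 2->1, 11->6, 10->5, 16->9, 13->8, 12->7, 19->10, 3->2, 8->3, 9->4
Step 2: d_i = R_x(i) - R_y(i); compute d_i^2.
  (3-1)^2=4, (10-6)^2=16, (8-5)^2=9, (6-9)^2=9, (1-8)^2=49, (4-7)^2=9, (5-10)^2=25, (2-2)^2=0, (7-3)^2=16, (9-4)^2=25
sum(d^2) = 162.
Step 3: rho = 1 - 6*162 / (10*(10^2 - 1)) = 1 - 972/990 = 0.018182.
Step 4: Under H0, t = rho * sqrt((n-2)/(1-rho^2)) = 0.0514 ~ t(8).
Step 5: Two-sided p-value from the t-distribution with 8 df = 0.960240.
Step 6: alpha = 0.05. fail to reject H0.

rho = 0.0182, p = 0.960240, fail to reject H0 at alpha = 0.05.
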